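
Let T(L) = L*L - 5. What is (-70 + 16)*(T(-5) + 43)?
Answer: -3402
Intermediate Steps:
T(L) = -5 + L**2 (T(L) = L**2 - 5 = -5 + L**2)
(-70 + 16)*(T(-5) + 43) = (-70 + 16)*((-5 + (-5)**2) + 43) = -54*((-5 + 25) + 43) = -54*(20 + 43) = -54*63 = -3402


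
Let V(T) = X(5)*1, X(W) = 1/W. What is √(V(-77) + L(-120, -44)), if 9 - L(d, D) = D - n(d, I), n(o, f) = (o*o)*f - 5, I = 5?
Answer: √1801205/5 ≈ 268.42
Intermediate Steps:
X(W) = 1/W
n(o, f) = -5 + f*o² (n(o, f) = o²*f - 5 = f*o² - 5 = -5 + f*o²)
V(T) = ⅕ (V(T) = 1/5 = (⅕)*1 = ⅕)
L(d, D) = 4 - D + 5*d² (L(d, D) = 9 - (D - (-5 + 5*d²)) = 9 - (D + (5 - 5*d²)) = 9 - (5 + D - 5*d²) = 9 + (-5 - D + 5*d²) = 4 - D + 5*d²)
√(V(-77) + L(-120, -44)) = √(⅕ + (4 - 1*(-44) + 5*(-120)²)) = √(⅕ + (4 + 44 + 5*14400)) = √(⅕ + (4 + 44 + 72000)) = √(⅕ + 72048) = √(360241/5) = √1801205/5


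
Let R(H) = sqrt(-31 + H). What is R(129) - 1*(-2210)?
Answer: 2210 + 7*sqrt(2) ≈ 2219.9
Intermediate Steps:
R(129) - 1*(-2210) = sqrt(-31 + 129) - 1*(-2210) = sqrt(98) + 2210 = 7*sqrt(2) + 2210 = 2210 + 7*sqrt(2)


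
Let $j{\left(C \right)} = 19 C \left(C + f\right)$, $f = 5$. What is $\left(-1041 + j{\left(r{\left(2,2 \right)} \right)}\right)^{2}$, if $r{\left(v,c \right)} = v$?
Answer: $600625$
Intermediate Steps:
$j{\left(C \right)} = 19 C \left(5 + C\right)$ ($j{\left(C \right)} = 19 C \left(C + 5\right) = 19 C \left(5 + C\right)$)
$\left(-1041 + j{\left(r{\left(2,2 \right)} \right)}\right)^{2} = \left(-1041 + 19 \cdot 2 \left(5 + 2\right)\right)^{2} = \left(-1041 + 19 \cdot 2 \cdot 7\right)^{2} = \left(-1041 + 266\right)^{2} = \left(-775\right)^{2} = 600625$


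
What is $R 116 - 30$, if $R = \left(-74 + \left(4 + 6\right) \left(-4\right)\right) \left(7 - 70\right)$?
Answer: $833082$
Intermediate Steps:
$R = 7182$ ($R = \left(-74 + 10 \left(-4\right)\right) \left(-63\right) = \left(-74 - 40\right) \left(-63\right) = \left(-114\right) \left(-63\right) = 7182$)
$R 116 - 30 = 7182 \cdot 116 - 30 = 833112 - 30 = 833082$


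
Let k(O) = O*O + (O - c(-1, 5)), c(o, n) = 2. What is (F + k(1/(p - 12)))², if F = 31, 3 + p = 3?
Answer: 17347225/20736 ≈ 836.58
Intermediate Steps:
p = 0 (p = -3 + 3 = 0)
k(O) = -2 + O + O² (k(O) = O*O + (O - 1*2) = O² + (O - 2) = O² + (-2 + O) = -2 + O + O²)
(F + k(1/(p - 12)))² = (31 + (-2 + 1/(0 - 12) + (1/(0 - 12))²))² = (31 + (-2 + 1/(-12) + (1/(-12))²))² = (31 + (-2 - 1/12 + (-1/12)²))² = (31 + (-2 - 1/12 + 1/144))² = (31 - 299/144)² = (4165/144)² = 17347225/20736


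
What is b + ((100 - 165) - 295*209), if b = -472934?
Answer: -534654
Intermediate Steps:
b + ((100 - 165) - 295*209) = -472934 + ((100 - 165) - 295*209) = -472934 + (-65 - 61655) = -472934 - 61720 = -534654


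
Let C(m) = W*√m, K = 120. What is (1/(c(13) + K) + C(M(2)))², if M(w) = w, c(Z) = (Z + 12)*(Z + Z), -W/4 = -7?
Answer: 929667201/592900 + 4*√2/55 ≈ 1568.1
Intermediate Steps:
W = 28 (W = -4*(-7) = 28)
c(Z) = 2*Z*(12 + Z) (c(Z) = (12 + Z)*(2*Z) = 2*Z*(12 + Z))
C(m) = 28*√m
(1/(c(13) + K) + C(M(2)))² = (1/(2*13*(12 + 13) + 120) + 28*√2)² = (1/(2*13*25 + 120) + 28*√2)² = (1/(650 + 120) + 28*√2)² = (1/770 + 28*√2)²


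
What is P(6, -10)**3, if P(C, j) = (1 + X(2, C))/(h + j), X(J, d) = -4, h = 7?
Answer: 1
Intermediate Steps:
P(C, j) = -3/(7 + j) (P(C, j) = (1 - 4)/(7 + j) = -3/(7 + j))
P(6, -10)**3 = (-3/(7 - 10))**3 = (-3/(-3))**3 = (-3*(-1/3))**3 = 1**3 = 1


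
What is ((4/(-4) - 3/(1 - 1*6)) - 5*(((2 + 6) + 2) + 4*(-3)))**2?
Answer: 2304/25 ≈ 92.160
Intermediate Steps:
((4/(-4) - 3/(1 - 1*6)) - 5*(((2 + 6) + 2) + 4*(-3)))**2 = ((4*(-1/4) - 3/(1 - 6)) - 5*((8 + 2) - 12))**2 = ((-1 - 3/(-5)) - 5*(10 - 12))**2 = ((-1 - 3*(-1/5)) - 5*(-2))**2 = ((-1 + 3/5) + 10)**2 = (-2/5 + 10)**2 = (48/5)**2 = 2304/25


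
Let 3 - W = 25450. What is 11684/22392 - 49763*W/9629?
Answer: 7088882229787/53903142 ≈ 1.3151e+5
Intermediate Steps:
W = -25447 (W = 3 - 1*25450 = 3 - 25450 = -25447)
11684/22392 - 49763*W/9629 = 11684/22392 - 49763/(-1*(-9629)/(-25447)) = 11684*(1/22392) - 49763/(9629*(-1/25447)) = 2921/5598 - 49763/(-9629/25447) = 2921/5598 - 49763*(-25447/9629) = 2921/5598 + 1266319061/9629 = 7088882229787/53903142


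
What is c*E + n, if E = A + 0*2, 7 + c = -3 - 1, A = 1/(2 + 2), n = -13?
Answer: -63/4 ≈ -15.750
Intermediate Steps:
A = ¼ (A = 1/4 = ¼ ≈ 0.25000)
c = -11 (c = -7 + (-3 - 1) = -7 - 4 = -11)
E = ¼ (E = ¼ + 0*2 = ¼ + 0 = ¼ ≈ 0.25000)
c*E + n = -11*¼ - 13 = -11/4 - 13 = -63/4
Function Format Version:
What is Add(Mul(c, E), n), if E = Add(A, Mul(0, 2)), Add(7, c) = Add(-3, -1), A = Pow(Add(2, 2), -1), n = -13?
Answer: Rational(-63, 4) ≈ -15.750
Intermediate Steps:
A = Rational(1, 4) (A = Pow(4, -1) = Rational(1, 4) ≈ 0.25000)
c = -11 (c = Add(-7, Add(-3, -1)) = Add(-7, -4) = -11)
E = Rational(1, 4) (E = Add(Rational(1, 4), Mul(0, 2)) = Add(Rational(1, 4), 0) = Rational(1, 4) ≈ 0.25000)
Add(Mul(c, E), n) = Add(Mul(-11, Rational(1, 4)), -13) = Add(Rational(-11, 4), -13) = Rational(-63, 4)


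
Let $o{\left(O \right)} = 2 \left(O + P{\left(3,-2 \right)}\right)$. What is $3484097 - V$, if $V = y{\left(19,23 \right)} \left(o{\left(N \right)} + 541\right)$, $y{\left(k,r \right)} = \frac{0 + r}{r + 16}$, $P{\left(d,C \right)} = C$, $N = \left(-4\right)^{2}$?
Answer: $\frac{135866696}{39} \approx 3.4838 \cdot 10^{6}$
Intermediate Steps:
$N = 16$
$o{\left(O \right)} = -4 + 2 O$ ($o{\left(O \right)} = 2 \left(O - 2\right) = 2 \left(-2 + O\right) = -4 + 2 O$)
$y{\left(k,r \right)} = \frac{r}{16 + r}$
$V = \frac{13087}{39}$ ($V = \frac{23}{16 + 23} \left(\left(-4 + 2 \cdot 16\right) + 541\right) = \frac{23}{39} \left(\left(-4 + 32\right) + 541\right) = 23 \cdot \frac{1}{39} \left(28 + 541\right) = \frac{23}{39} \cdot 569 = \frac{13087}{39} \approx 335.56$)
$3484097 - V = 3484097 - \frac{13087}{39} = \frac{135866696}{39}$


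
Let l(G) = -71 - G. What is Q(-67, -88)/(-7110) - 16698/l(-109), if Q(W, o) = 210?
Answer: -1978846/4503 ≈ -439.45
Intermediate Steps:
Q(-67, -88)/(-7110) - 16698/l(-109) = 210/(-7110) - 16698/(-71 - 1*(-109)) = 210*(-1/7110) - 16698/(-71 + 109) = -7/237 - 16698/38 = -7/237 - 16698*1/38 = -7/237 - 8349/19 = -1978846/4503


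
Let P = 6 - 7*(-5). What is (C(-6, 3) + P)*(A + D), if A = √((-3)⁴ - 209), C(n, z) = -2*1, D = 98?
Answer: 3822 + 312*I*√2 ≈ 3822.0 + 441.23*I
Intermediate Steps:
P = 41 (P = 6 + 35 = 41)
C(n, z) = -2
A = 8*I*√2 (A = √(81 - 209) = √(-128) = 8*I*√2 ≈ 11.314*I)
(C(-6, 3) + P)*(A + D) = (-2 + 41)*(8*I*√2 + 98) = 39*(98 + 8*I*√2) = 3822 + 312*I*√2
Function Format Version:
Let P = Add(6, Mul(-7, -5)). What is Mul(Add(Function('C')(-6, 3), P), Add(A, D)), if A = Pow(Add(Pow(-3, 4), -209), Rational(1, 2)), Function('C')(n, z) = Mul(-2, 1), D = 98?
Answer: Add(3822, Mul(312, I, Pow(2, Rational(1, 2)))) ≈ Add(3822.0, Mul(441.23, I))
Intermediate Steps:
P = 41 (P = Add(6, 35) = 41)
Function('C')(n, z) = -2
A = Mul(8, I, Pow(2, Rational(1, 2))) (A = Pow(Add(81, -209), Rational(1, 2)) = Pow(-128, Rational(1, 2)) = Mul(8, I, Pow(2, Rational(1, 2))) ≈ Mul(11.314, I))
Mul(Add(Function('C')(-6, 3), P), Add(A, D)) = Mul(Add(-2, 41), Add(Mul(8, I, Pow(2, Rational(1, 2))), 98)) = Mul(39, Add(98, Mul(8, I, Pow(2, Rational(1, 2))))) = Add(3822, Mul(312, I, Pow(2, Rational(1, 2))))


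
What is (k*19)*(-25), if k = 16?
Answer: -7600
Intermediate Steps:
(k*19)*(-25) = (16*19)*(-25) = 304*(-25) = -7600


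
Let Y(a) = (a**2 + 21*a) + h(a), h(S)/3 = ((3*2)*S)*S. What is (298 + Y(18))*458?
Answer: 3129056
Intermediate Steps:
h(S) = 18*S**2 (h(S) = 3*(((3*2)*S)*S) = 3*((6*S)*S) = 3*(6*S**2) = 18*S**2)
Y(a) = 19*a**2 + 21*a (Y(a) = (a**2 + 21*a) + 18*a**2 = 19*a**2 + 21*a)
(298 + Y(18))*458 = (298 + 18*(21 + 19*18))*458 = (298 + 18*(21 + 342))*458 = (298 + 18*363)*458 = (298 + 6534)*458 = 6832*458 = 3129056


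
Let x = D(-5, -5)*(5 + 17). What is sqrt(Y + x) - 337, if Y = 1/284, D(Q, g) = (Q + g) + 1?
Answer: -337 + I*sqrt(3992401)/142 ≈ -337.0 + 14.071*I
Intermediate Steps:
D(Q, g) = 1 + Q + g
x = -198 (x = (1 - 5 - 5)*(5 + 17) = -9*22 = -198)
Y = 1/284 ≈ 0.0035211
sqrt(Y + x) - 337 = sqrt(1/284 - 198) - 337 = sqrt(-56231/284) - 337 = I*sqrt(3992401)/142 - 337 = -337 + I*sqrt(3992401)/142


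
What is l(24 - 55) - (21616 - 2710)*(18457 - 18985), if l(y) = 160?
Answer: 9982528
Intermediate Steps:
l(24 - 55) - (21616 - 2710)*(18457 - 18985) = 160 - (21616 - 2710)*(18457 - 18985) = 160 - 18906*(-528) = 160 - 1*(-9982368) = 160 + 9982368 = 9982528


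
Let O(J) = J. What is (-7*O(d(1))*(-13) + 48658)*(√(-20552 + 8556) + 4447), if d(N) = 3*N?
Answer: 217596157 + 97862*I*√2999 ≈ 2.176e+8 + 5.3592e+6*I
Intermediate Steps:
(-7*O(d(1))*(-13) + 48658)*(√(-20552 + 8556) + 4447) = (-21*(-13) + 48658)*(√(-20552 + 8556) + 4447) = (-7*3*(-13) + 48658)*(√(-11996) + 4447) = (-21*(-13) + 48658)*(2*I*√2999 + 4447) = (273 + 48658)*(4447 + 2*I*√2999) = 48931*(4447 + 2*I*√2999) = 217596157 + 97862*I*√2999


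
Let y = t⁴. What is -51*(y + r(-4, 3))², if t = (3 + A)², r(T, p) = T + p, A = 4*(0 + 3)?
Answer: -334988825879942578176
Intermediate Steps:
A = 12 (A = 4*3 = 12)
t = 225 (t = (3 + 12)² = 15² = 225)
y = 2562890625 (y = 225⁴ = 2562890625)
-51*(y + r(-4, 3))² = -51*(2562890625 + (-4 + 3))² = -51*(2562890625 - 1)² = -51*2562890624² = -51*6568408350587109376 = -334988825879942578176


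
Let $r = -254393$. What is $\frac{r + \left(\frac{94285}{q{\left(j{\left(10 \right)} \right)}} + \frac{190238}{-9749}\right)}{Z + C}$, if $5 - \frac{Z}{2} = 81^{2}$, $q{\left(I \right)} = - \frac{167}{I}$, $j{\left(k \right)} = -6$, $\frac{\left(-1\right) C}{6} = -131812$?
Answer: $- \frac{81737916315}{253251566816} \approx -0.32275$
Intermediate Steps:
$C = 790872$ ($C = \left(-6\right) \left(-131812\right) = 790872$)
$Z = -13112$ ($Z = 10 - 2 \cdot 81^{2} = 10 - 13122 = -13112$)
$\frac{r + \left(\frac{94285}{q{\left(j{\left(10 \right)} \right)}} + \frac{190238}{-9749}\right)}{Z + C} = \frac{-254393 + \left(\frac{94285}{\left(-167\right) \frac{1}{-6}} + \frac{190238}{-9749}\right)}{-13112 + 790872} = \frac{-254393 + \left(\frac{94285}{\left(-167\right) \left(- \frac{1}{6}\right)} + 190238 \left(- \frac{1}{9749}\right)\right)}{777760} = \left(-254393 - \left(\frac{190238}{9749} - \frac{94285}{\frac{167}{6}}\right)\right) \frac{1}{777760} = \left(-254393 + \left(94285 \cdot \frac{6}{167} - \frac{190238}{9749}\right)\right) \frac{1}{777760} = \left(-254393 + \left(\frac{565710}{167} - \frac{190238}{9749}\right)\right) \frac{1}{777760} = \left(-254393 + \frac{5483337044}{1628083}\right) \frac{1}{777760} = \left(- \frac{408689581575}{1628083}\right) \frac{1}{777760} = - \frac{81737916315}{253251566816}$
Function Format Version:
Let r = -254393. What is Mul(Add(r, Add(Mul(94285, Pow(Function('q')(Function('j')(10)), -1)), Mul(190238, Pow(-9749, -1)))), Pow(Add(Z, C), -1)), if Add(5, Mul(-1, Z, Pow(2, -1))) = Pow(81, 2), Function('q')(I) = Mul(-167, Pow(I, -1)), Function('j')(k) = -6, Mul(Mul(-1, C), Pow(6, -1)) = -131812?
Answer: Rational(-81737916315, 253251566816) ≈ -0.32275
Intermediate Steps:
C = 790872 (C = Mul(-6, -131812) = 790872)
Z = -13112 (Z = Add(10, Mul(-2, Pow(81, 2))) = Add(10, Mul(-2, 6561)) = Add(10, -13122) = -13112)
Mul(Add(r, Add(Mul(94285, Pow(Function('q')(Function('j')(10)), -1)), Mul(190238, Pow(-9749, -1)))), Pow(Add(Z, C), -1)) = Mul(Add(-254393, Add(Mul(94285, Pow(Mul(-167, Pow(-6, -1)), -1)), Mul(190238, Pow(-9749, -1)))), Pow(Add(-13112, 790872), -1)) = Mul(Add(-254393, Add(Mul(94285, Pow(Mul(-167, Rational(-1, 6)), -1)), Mul(190238, Rational(-1, 9749)))), Pow(777760, -1)) = Mul(Add(-254393, Add(Mul(94285, Pow(Rational(167, 6), -1)), Rational(-190238, 9749))), Rational(1, 777760)) = Mul(Add(-254393, Add(Mul(94285, Rational(6, 167)), Rational(-190238, 9749))), Rational(1, 777760)) = Mul(Add(-254393, Add(Rational(565710, 167), Rational(-190238, 9749))), Rational(1, 777760)) = Mul(Add(-254393, Rational(5483337044, 1628083)), Rational(1, 777760)) = Mul(Rational(-408689581575, 1628083), Rational(1, 777760)) = Rational(-81737916315, 253251566816)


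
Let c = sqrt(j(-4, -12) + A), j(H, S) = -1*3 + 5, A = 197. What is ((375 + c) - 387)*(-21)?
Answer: 252 - 21*sqrt(199) ≈ -44.241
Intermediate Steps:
j(H, S) = 2 (j(H, S) = -3 + 5 = 2)
c = sqrt(199) (c = sqrt(2 + 197) = sqrt(199) ≈ 14.107)
((375 + c) - 387)*(-21) = ((375 + sqrt(199)) - 387)*(-21) = (-12 + sqrt(199))*(-21) = 252 - 21*sqrt(199)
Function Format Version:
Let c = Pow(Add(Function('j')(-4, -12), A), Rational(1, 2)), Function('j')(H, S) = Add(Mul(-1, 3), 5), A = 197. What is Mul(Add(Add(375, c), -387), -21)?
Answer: Add(252, Mul(-21, Pow(199, Rational(1, 2)))) ≈ -44.241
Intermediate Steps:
Function('j')(H, S) = 2 (Function('j')(H, S) = Add(-3, 5) = 2)
c = Pow(199, Rational(1, 2)) (c = Pow(Add(2, 197), Rational(1, 2)) = Pow(199, Rational(1, 2)) ≈ 14.107)
Mul(Add(Add(375, c), -387), -21) = Mul(Add(Add(375, Pow(199, Rational(1, 2))), -387), -21) = Mul(Add(-12, Pow(199, Rational(1, 2))), -21) = Add(252, Mul(-21, Pow(199, Rational(1, 2))))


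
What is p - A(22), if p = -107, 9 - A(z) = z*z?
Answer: 368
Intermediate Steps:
A(z) = 9 - z**2 (A(z) = 9 - z*z = 9 - z**2)
p - A(22) = -107 - (9 - 1*22**2) = -107 - (9 - 1*484) = -107 - (9 - 484) = -107 - 1*(-475) = -107 + 475 = 368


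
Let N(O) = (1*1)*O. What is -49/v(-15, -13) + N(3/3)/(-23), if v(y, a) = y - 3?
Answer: 1109/414 ≈ 2.6787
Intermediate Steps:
v(y, a) = -3 + y
N(O) = O (N(O) = 1*O = O)
-49/v(-15, -13) + N(3/3)/(-23) = -49/(-3 - 15) + (3/3)/(-23) = -49/(-18) + (3*(⅓))*(-1/23) = -49*(-1/18) + 1*(-1/23) = 49/18 - 1/23 = 1109/414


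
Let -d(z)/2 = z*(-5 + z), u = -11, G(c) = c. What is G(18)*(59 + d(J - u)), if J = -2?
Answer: -234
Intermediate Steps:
d(z) = -2*z*(-5 + z)
G(18)*(59 + d(J - u)) = 18*(59 + 2*(-2 - 1*(-11))*(5 - (-2 - 1*(-11)))) = 18*(59 + 2*(-2 + 11)*(5 - (-2 + 11))) = 18*(59 + 2*9*(5 - 1*9)) = 18*(59 + 2*9*(5 - 9)) = 18*(59 + 2*9*(-4)) = 18*(59 - 72) = 18*(-13) = -234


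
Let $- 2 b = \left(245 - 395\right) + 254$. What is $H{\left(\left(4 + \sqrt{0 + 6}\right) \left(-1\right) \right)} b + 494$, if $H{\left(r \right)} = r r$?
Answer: $-650 - 416 \sqrt{6} \approx -1669.0$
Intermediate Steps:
$b = -52$ ($b = - \frac{\left(245 - 395\right) + 254}{2} = - \frac{-150 + 254}{2} = \left(- \frac{1}{2}\right) 104 = -52$)
$H{\left(r \right)} = r^{2}$
$H{\left(\left(4 + \sqrt{0 + 6}\right) \left(-1\right) \right)} b + 494 = \left(\left(4 + \sqrt{0 + 6}\right) \left(-1\right)\right)^{2} \left(-52\right) + 494 = \left(\left(4 + \sqrt{6}\right) \left(-1\right)\right)^{2} \left(-52\right) + 494 = \left(-4 - \sqrt{6}\right)^{2} \left(-52\right) + 494 = - 52 \left(-4 - \sqrt{6}\right)^{2} + 494 = 494 - 52 \left(-4 - \sqrt{6}\right)^{2}$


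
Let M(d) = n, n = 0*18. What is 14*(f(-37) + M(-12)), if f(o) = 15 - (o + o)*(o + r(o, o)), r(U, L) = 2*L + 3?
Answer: -111678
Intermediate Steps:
n = 0
M(d) = 0
r(U, L) = 3 + 2*L
f(o) = 15 - 2*o*(3 + 3*o) (f(o) = 15 - (o + o)*(o + (3 + 2*o)) = 15 - 2*o*(3 + 3*o))
14*(f(-37) + M(-12)) = 14*((15 - 6*(-37) - 6*(-37)²) + 0) = 14*((15 + 222 - 6*1369) + 0) = 14*((15 + 222 - 8214) + 0) = 14*(-7977 + 0) = 14*(-7977) = -111678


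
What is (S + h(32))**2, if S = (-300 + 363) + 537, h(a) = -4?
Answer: 355216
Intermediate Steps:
S = 600 (S = 63 + 537 = 600)
(S + h(32))**2 = (600 - 4)**2 = 596**2 = 355216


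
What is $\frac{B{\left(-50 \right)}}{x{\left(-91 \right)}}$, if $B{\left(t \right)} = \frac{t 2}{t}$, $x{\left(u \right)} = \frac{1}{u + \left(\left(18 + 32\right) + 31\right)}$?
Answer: $-20$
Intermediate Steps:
$x{\left(u \right)} = \frac{1}{81 + u}$ ($x{\left(u \right)} = \frac{1}{u + \left(50 + 31\right)} = \frac{1}{u + 81} = \frac{1}{81 + u}$)
$B{\left(t \right)} = 2$ ($B{\left(t \right)} = \frac{2 t}{t} = 2$)
$\frac{B{\left(-50 \right)}}{x{\left(-91 \right)}} = \frac{2}{\frac{1}{81 - 91}} = \frac{2}{\frac{1}{-10}} = \frac{2}{- \frac{1}{10}} = 2 \left(-10\right) = -20$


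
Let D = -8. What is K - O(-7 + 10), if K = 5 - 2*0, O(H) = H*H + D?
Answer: 4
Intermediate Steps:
O(H) = -8 + H² (O(H) = H*H - 8 = H² - 8 = -8 + H²)
K = 5 (K = 5 + 0 = 5)
K - O(-7 + 10) = 5 - (-8 + (-7 + 10)²) = 5 - (-8 + 3²) = 5 - (-8 + 9) = 5 - 1*1 = 5 - 1 = 4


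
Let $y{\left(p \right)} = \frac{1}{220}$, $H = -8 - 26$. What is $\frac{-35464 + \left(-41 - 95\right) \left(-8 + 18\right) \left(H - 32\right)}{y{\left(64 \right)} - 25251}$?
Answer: $- \frac{11945120}{5555219} \approx -2.1503$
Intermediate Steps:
$H = -34$
$y{\left(p \right)} = \frac{1}{220}$
$\frac{-35464 + \left(-41 - 95\right) \left(-8 + 18\right) \left(H - 32\right)}{y{\left(64 \right)} - 25251} = \frac{-35464 + \left(-41 - 95\right) \left(-8 + 18\right) \left(-34 - 32\right)}{\frac{1}{220} - 25251} = \frac{-35464 - 136 \cdot 10 \left(-66\right)}{- \frac{5555219}{220}} = \left(-35464 - -89760\right) \left(- \frac{220}{5555219}\right) = \left(-35464 + 89760\right) \left(- \frac{220}{5555219}\right) = 54296 \left(- \frac{220}{5555219}\right) = - \frac{11945120}{5555219}$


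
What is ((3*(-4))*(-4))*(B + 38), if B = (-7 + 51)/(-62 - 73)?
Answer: 81376/45 ≈ 1808.4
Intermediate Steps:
B = -44/135 (B = 44/(-135) = 44*(-1/135) = -44/135 ≈ -0.32593)
((3*(-4))*(-4))*(B + 38) = ((3*(-4))*(-4))*(-44/135 + 38) = -12*(-4)*(5086/135) = 48*(5086/135) = 81376/45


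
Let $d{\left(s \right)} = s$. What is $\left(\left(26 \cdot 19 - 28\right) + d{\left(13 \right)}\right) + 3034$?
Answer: $3513$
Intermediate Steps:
$\left(\left(26 \cdot 19 - 28\right) + d{\left(13 \right)}\right) + 3034 = \left(\left(26 \cdot 19 - 28\right) + 13\right) + 3034 = \left(\left(494 - 28\right) + 13\right) + 3034 = \left(466 + 13\right) + 3034 = 479 + 3034 = 3513$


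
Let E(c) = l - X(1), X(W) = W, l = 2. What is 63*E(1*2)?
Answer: 63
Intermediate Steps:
E(c) = 1 (E(c) = 2 - 1*1 = 2 - 1 = 1)
63*E(1*2) = 63*1 = 63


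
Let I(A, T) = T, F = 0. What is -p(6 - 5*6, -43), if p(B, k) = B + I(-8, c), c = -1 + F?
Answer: 25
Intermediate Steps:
c = -1 (c = -1 + 0 = -1)
p(B, k) = -1 + B (p(B, k) = B - 1 = -1 + B)
-p(6 - 5*6, -43) = -(-1 + (6 - 5*6)) = -(-1 + (6 - 30)) = -(-1 - 24) = -1*(-25) = 25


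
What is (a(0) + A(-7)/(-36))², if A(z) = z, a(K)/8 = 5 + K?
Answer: 2093809/1296 ≈ 1615.6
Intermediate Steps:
a(K) = 40 + 8*K (a(K) = 8*(5 + K) = 40 + 8*K)
(a(0) + A(-7)/(-36))² = ((40 + 8*0) - 7/(-36))² = ((40 + 0) - 7*(-1/36))² = (40 + 7/36)² = (1447/36)² = 2093809/1296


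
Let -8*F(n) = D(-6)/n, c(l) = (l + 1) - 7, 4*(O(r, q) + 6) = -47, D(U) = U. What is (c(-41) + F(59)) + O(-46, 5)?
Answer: -7639/118 ≈ -64.737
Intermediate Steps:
O(r, q) = -71/4 (O(r, q) = -6 + (¼)*(-47) = -6 - 47/4 = -71/4)
c(l) = -6 + l (c(l) = (1 + l) - 7 = -6 + l)
F(n) = 3/(4*n) (F(n) = -(-3)/(4*n) = 3/(4*n))
(c(-41) + F(59)) + O(-46, 5) = ((-6 - 41) + (¾)/59) - 71/4 = (-47 + (¾)*(1/59)) - 71/4 = (-47 + 3/236) - 71/4 = -11089/236 - 71/4 = -7639/118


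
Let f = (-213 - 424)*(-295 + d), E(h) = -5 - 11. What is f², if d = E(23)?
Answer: 39246383449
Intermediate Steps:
E(h) = -16
d = -16
f = 198107 (f = (-213 - 424)*(-295 - 16) = -637*(-311) = 198107)
f² = 198107² = 39246383449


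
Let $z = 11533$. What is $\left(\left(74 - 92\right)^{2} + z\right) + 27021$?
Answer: $38878$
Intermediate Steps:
$\left(\left(74 - 92\right)^{2} + z\right) + 27021 = \left(\left(74 - 92\right)^{2} + 11533\right) + 27021 = \left(\left(-18\right)^{2} + 11533\right) + 27021 = \left(324 + 11533\right) + 27021 = 11857 + 27021 = 38878$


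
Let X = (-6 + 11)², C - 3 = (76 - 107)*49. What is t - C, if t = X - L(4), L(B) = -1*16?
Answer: 1557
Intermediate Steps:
C = -1516 (C = 3 + (76 - 107)*49 = 3 - 31*49 = 3 - 1519 = -1516)
X = 25 (X = 5² = 25)
L(B) = -16
t = 41 (t = 25 - 1*(-16) = 25 + 16 = 41)
t - C = 41 - 1*(-1516) = 41 + 1516 = 1557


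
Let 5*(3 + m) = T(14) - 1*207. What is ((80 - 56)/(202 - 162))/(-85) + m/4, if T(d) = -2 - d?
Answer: -10121/850 ≈ -11.907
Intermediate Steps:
m = -238/5 (m = -3 + ((-2 - 1*14) - 1*207)/5 = -3 + ((-2 - 14) - 207)/5 = -3 + (-16 - 207)/5 = -3 + (⅕)*(-223) = -3 - 223/5 = -238/5 ≈ -47.600)
((80 - 56)/(202 - 162))/(-85) + m/4 = ((80 - 56)/(202 - 162))/(-85) - 238/5/4 = (24/40)*(-1/85) - 238/5*¼ = (24*(1/40))*(-1/85) - 119/10 = (⅗)*(-1/85) - 119/10 = -3/425 - 119/10 = -10121/850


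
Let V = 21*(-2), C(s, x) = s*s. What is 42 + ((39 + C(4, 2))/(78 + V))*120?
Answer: 676/3 ≈ 225.33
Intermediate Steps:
C(s, x) = s**2
V = -42
42 + ((39 + C(4, 2))/(78 + V))*120 = 42 + ((39 + 4**2)/(78 - 42))*120 = 42 + ((39 + 16)/36)*120 = 42 + (55*(1/36))*120 = 42 + (55/36)*120 = 42 + 550/3 = 676/3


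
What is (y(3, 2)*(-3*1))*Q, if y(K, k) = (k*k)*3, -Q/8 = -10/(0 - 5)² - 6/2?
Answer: -4896/5 ≈ -979.20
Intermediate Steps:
Q = 136/5 (Q = -8*(-10/(0 - 5)² - 6/2) = -8*(-10/((-5)²) - 6*½) = -8*(-10/25 - 3) = -8*(-10*1/25 - 3) = -8*(-⅖ - 3) = -8*(-17/5) = 136/5 ≈ 27.200)
y(K, k) = 3*k² (y(K, k) = k²*3 = 3*k²)
(y(3, 2)*(-3*1))*Q = ((3*2²)*(-3*1))*(136/5) = ((3*4)*(-3))*(136/5) = (12*(-3))*(136/5) = -36*136/5 = -4896/5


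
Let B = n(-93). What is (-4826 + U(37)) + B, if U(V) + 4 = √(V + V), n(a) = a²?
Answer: 3819 + √74 ≈ 3827.6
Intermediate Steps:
B = 8649 (B = (-93)² = 8649)
U(V) = -4 + √2*√V (U(V) = -4 + √(V + V) = -4 + √(2*V) = -4 + √2*√V)
(-4826 + U(37)) + B = (-4826 + (-4 + √2*√37)) + 8649 = (-4826 + (-4 + √74)) + 8649 = (-4830 + √74) + 8649 = 3819 + √74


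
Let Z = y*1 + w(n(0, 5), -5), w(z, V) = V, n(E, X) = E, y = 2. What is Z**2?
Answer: 9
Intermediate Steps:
Z = -3 (Z = 2*1 - 5 = 2 - 5 = -3)
Z**2 = (-3)**2 = 9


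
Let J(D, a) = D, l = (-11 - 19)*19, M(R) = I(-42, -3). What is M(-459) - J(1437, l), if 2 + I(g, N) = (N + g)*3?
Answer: -1574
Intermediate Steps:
I(g, N) = -2 + 3*N + 3*g (I(g, N) = -2 + (N + g)*3 = -2 + (3*N + 3*g) = -2 + 3*N + 3*g)
M(R) = -137 (M(R) = -2 + 3*(-3) + 3*(-42) = -2 - 9 - 126 = -137)
l = -570 (l = -30*19 = -570)
M(-459) - J(1437, l) = -137 - 1*1437 = -137 - 1437 = -1574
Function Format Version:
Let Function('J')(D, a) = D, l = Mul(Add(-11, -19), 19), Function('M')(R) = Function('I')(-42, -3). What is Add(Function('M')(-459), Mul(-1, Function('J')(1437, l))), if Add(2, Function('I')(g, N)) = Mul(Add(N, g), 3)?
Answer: -1574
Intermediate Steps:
Function('I')(g, N) = Add(-2, Mul(3, N), Mul(3, g)) (Function('I')(g, N) = Add(-2, Mul(Add(N, g), 3)) = Add(-2, Add(Mul(3, N), Mul(3, g))) = Add(-2, Mul(3, N), Mul(3, g)))
Function('M')(R) = -137 (Function('M')(R) = Add(-2, Mul(3, -3), Mul(3, -42)) = Add(-2, -9, -126) = -137)
l = -570 (l = Mul(-30, 19) = -570)
Add(Function('M')(-459), Mul(-1, Function('J')(1437, l))) = Add(-137, Mul(-1, 1437)) = Add(-137, -1437) = -1574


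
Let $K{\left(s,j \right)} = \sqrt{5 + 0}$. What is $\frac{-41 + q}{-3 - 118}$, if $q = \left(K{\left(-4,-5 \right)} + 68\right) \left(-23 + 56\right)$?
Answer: $- \frac{2203}{121} - \frac{3 \sqrt{5}}{11} \approx -18.816$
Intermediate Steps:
$K{\left(s,j \right)} = \sqrt{5}$
$q = 2244 + 33 \sqrt{5}$ ($q = \left(\sqrt{5} + 68\right) \left(-23 + 56\right) = \left(68 + \sqrt{5}\right) 33 = 2244 + 33 \sqrt{5} \approx 2317.8$)
$\frac{-41 + q}{-3 - 118} = \frac{-41 + \left(2244 + 33 \sqrt{5}\right)}{-3 - 118} = \frac{2203 + 33 \sqrt{5}}{-121} = - \frac{2203 + 33 \sqrt{5}}{121} = - \frac{2203}{121} - \frac{3 \sqrt{5}}{11}$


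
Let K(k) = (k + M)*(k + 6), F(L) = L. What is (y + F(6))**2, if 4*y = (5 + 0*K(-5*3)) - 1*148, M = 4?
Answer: 14161/16 ≈ 885.06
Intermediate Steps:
K(k) = (4 + k)*(6 + k) (K(k) = (k + 4)*(k + 6) = (4 + k)*(6 + k))
y = -143/4 (y = ((5 + 0*(24 + (-5*3)**2 + 10*(-5*3))) - 1*148)/4 = ((5 + 0*(24 + (-15)**2 + 10*(-15))) - 148)/4 = ((5 + 0*(24 + 225 - 150)) - 148)/4 = ((5 + 0*99) - 148)/4 = ((5 + 0) - 148)/4 = (5 - 148)/4 = (1/4)*(-143) = -143/4 ≈ -35.750)
(y + F(6))**2 = (-143/4 + 6)**2 = (-119/4)**2 = 14161/16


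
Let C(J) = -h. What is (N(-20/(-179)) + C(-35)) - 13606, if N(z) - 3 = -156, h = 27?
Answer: -13786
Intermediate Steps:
N(z) = -153 (N(z) = 3 - 156 = -153)
C(J) = -27 (C(J) = -1*27 = -27)
(N(-20/(-179)) + C(-35)) - 13606 = (-153 - 27) - 13606 = -180 - 13606 = -13786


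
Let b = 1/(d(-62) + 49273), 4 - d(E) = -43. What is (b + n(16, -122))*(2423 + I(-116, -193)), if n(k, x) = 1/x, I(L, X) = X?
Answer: -5485577/300852 ≈ -18.233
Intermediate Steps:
d(E) = 47 (d(E) = 4 - 1*(-43) = 4 + 43 = 47)
b = 1/49320 (b = 1/(47 + 49273) = 1/49320 ≈ 2.0276e-5)
(b + n(16, -122))*(2423 + I(-116, -193)) = (1/49320 + 1/(-122))*(2423 - 193) = (1/49320 - 1/122)*2230 = -24599/3008520*2230 = -5485577/300852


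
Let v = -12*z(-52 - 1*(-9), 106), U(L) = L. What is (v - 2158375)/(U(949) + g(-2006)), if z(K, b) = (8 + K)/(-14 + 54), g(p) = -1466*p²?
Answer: 4316729/11798471654 ≈ 0.00036587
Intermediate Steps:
z(K, b) = ⅕ + K/40 (z(K, b) = (8 + K)/40 = (8 + K)*(1/40) = ⅕ + K/40)
v = 21/2 (v = -12*(⅕ + (-52 - 1*(-9))/40) = -12*(⅕ + (-52 + 9)/40) = -12*(⅕ + (1/40)*(-43)) = -12*(⅕ - 43/40) = -12*(-7/8) = 21/2 ≈ 10.500)
(v - 2158375)/(U(949) + g(-2006)) = (21/2 - 2158375)/(949 - 1466*(-2006)²) = -4316729/(2*(949 - 1466*4024036)) = -4316729/(2*(949 - 5899236776)) = -4316729/2/(-5899235827) = -4316729/2*(-1/5899235827) = 4316729/11798471654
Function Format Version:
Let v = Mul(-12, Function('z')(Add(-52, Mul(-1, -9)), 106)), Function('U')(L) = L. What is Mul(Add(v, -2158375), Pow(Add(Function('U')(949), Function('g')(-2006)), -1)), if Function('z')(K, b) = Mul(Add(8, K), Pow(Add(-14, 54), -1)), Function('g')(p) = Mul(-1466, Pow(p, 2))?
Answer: Rational(4316729, 11798471654) ≈ 0.00036587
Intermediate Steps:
Function('z')(K, b) = Add(Rational(1, 5), Mul(Rational(1, 40), K)) (Function('z')(K, b) = Mul(Add(8, K), Pow(40, -1)) = Mul(Add(8, K), Rational(1, 40)) = Add(Rational(1, 5), Mul(Rational(1, 40), K)))
v = Rational(21, 2) (v = Mul(-12, Add(Rational(1, 5), Mul(Rational(1, 40), Add(-52, Mul(-1, -9))))) = Mul(-12, Add(Rational(1, 5), Mul(Rational(1, 40), Add(-52, 9)))) = Mul(-12, Add(Rational(1, 5), Mul(Rational(1, 40), -43))) = Mul(-12, Add(Rational(1, 5), Rational(-43, 40))) = Mul(-12, Rational(-7, 8)) = Rational(21, 2) ≈ 10.500)
Mul(Add(v, -2158375), Pow(Add(Function('U')(949), Function('g')(-2006)), -1)) = Mul(Add(Rational(21, 2), -2158375), Pow(Add(949, Mul(-1466, Pow(-2006, 2))), -1)) = Mul(Rational(-4316729, 2), Pow(Add(949, Mul(-1466, 4024036)), -1)) = Mul(Rational(-4316729, 2), Pow(Add(949, -5899236776), -1)) = Mul(Rational(-4316729, 2), Pow(-5899235827, -1)) = Mul(Rational(-4316729, 2), Rational(-1, 5899235827)) = Rational(4316729, 11798471654)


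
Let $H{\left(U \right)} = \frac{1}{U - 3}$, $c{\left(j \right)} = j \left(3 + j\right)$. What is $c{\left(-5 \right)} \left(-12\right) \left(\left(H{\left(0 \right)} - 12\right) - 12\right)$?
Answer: $2920$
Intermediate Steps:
$H{\left(U \right)} = \frac{1}{-3 + U}$
$c{\left(-5 \right)} \left(-12\right) \left(\left(H{\left(0 \right)} - 12\right) - 12\right) = - 5 \left(3 - 5\right) \left(-12\right) \left(\left(\frac{1}{-3 + 0} - 12\right) - 12\right) = \left(-5\right) \left(-2\right) \left(-12\right) \left(\left(\frac{1}{-3} - 12\right) - 12\right) = 10 \left(-12\right) \left(\left(- \frac{1}{3} - 12\right) - 12\right) = - 120 \left(- \frac{37}{3} - 12\right) = \left(-120\right) \left(- \frac{73}{3}\right) = 2920$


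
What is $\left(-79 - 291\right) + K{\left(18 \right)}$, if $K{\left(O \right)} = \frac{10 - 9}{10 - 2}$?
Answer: $- \frac{2959}{8} \approx -369.88$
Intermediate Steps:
$K{\left(O \right)} = \frac{1}{8}$ ($K{\left(O \right)} = 1 \cdot \frac{1}{8} = \frac{1}{8}$)
$\left(-79 - 291\right) + K{\left(18 \right)} = \left(-79 - 291\right) + \frac{1}{8} = -370 + \frac{1}{8} = - \frac{2959}{8}$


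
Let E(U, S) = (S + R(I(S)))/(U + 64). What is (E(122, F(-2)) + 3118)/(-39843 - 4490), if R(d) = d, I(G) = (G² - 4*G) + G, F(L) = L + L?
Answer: -96662/1374323 ≈ -0.070334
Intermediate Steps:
F(L) = 2*L
I(G) = G² - 3*G
E(U, S) = (S + S*(-3 + S))/(64 + U) (E(U, S) = (S + S*(-3 + S))/(U + 64) = (S + S*(-3 + S))/(64 + U))
(E(122, F(-2)) + 3118)/(-39843 - 4490) = ((2*(-2))*(-2 + 2*(-2))/(64 + 122) + 3118)/(-39843 - 4490) = (-4*(-2 - 4)/186 + 3118)/(-44333) = (-4*1/186*(-6) + 3118)*(-1/44333) = (4/31 + 3118)*(-1/44333) = (96662/31)*(-1/44333) = -96662/1374323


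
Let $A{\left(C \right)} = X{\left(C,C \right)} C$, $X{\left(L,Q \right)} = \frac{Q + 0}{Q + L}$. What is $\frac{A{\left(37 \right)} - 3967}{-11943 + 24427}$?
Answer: $- \frac{7897}{24968} \approx -0.31628$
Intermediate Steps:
$X{\left(L,Q \right)} = \frac{Q}{L + Q}$
$A{\left(C \right)} = \frac{C}{2}$ ($A{\left(C \right)} = \frac{C}{C + C} C = \frac{C}{2 C} C = C \frac{1}{2 C} C = \frac{C}{2}$)
$\frac{A{\left(37 \right)} - 3967}{-11943 + 24427} = \frac{\frac{1}{2} \cdot 37 - 3967}{-11943 + 24427} = \frac{\frac{37}{2} - 3967}{12484} = \left(- \frac{7897}{2}\right) \frac{1}{12484} = - \frac{7897}{24968}$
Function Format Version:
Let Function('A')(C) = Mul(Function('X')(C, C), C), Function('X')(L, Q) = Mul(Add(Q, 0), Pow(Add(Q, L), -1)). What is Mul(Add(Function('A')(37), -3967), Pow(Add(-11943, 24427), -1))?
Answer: Rational(-7897, 24968) ≈ -0.31628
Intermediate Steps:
Function('X')(L, Q) = Mul(Q, Pow(Add(L, Q), -1))
Function('A')(C) = Mul(Rational(1, 2), C) (Function('A')(C) = Mul(Mul(C, Pow(Add(C, C), -1)), C) = Mul(Mul(C, Pow(Mul(2, C), -1)), C) = Mul(Mul(C, Mul(Rational(1, 2), Pow(C, -1))), C) = Mul(Rational(1, 2), C))
Mul(Add(Function('A')(37), -3967), Pow(Add(-11943, 24427), -1)) = Mul(Add(Mul(Rational(1, 2), 37), -3967), Pow(Add(-11943, 24427), -1)) = Mul(Add(Rational(37, 2), -3967), Pow(12484, -1)) = Mul(Rational(-7897, 2), Rational(1, 12484)) = Rational(-7897, 24968)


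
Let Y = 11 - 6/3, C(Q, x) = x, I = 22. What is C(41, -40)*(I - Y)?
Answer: -520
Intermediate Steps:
Y = 9 (Y = 11 - 6*1/3 = 11 - 2 = 9)
C(41, -40)*(I - Y) = -40*(22 - 1*9) = -40*(22 - 9) = -40*13 = -520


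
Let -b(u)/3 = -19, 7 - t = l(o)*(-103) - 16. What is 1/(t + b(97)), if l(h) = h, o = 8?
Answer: 1/904 ≈ 0.0011062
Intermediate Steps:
t = 847 (t = 7 - (8*(-103) - 16) = 7 - (-824 - 16) = 7 - 1*(-840) = 7 + 840 = 847)
b(u) = 57 (b(u) = -3*(-19) = 57)
1/(t + b(97)) = 1/(847 + 57) = 1/904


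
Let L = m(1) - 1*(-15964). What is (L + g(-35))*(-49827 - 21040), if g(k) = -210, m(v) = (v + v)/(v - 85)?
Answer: -46890355289/42 ≈ -1.1164e+9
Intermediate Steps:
m(v) = 2*v/(-85 + v) (m(v) = (2*v)/(-85 + v) = 2*v/(-85 + v))
L = 670487/42 (L = 2*1/(-85 + 1) - 1*(-15964) = 2*1/(-84) + 15964 = 2*1*(-1/84) + 15964 = -1/42 + 15964 = 670487/42 ≈ 15964.)
(L + g(-35))*(-49827 - 21040) = (670487/42 - 210)*(-49827 - 21040) = (661667/42)*(-70867) = -46890355289/42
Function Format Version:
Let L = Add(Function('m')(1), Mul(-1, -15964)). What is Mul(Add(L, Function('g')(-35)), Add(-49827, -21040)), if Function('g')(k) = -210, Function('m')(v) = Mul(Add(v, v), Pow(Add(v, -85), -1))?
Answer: Rational(-46890355289, 42) ≈ -1.1164e+9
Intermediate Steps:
Function('m')(v) = Mul(2, v, Pow(Add(-85, v), -1)) (Function('m')(v) = Mul(Mul(2, v), Pow(Add(-85, v), -1)) = Mul(2, v, Pow(Add(-85, v), -1)))
L = Rational(670487, 42) (L = Add(Mul(2, 1, Pow(Add(-85, 1), -1)), Mul(-1, -15964)) = Add(Mul(2, 1, Pow(-84, -1)), 15964) = Add(Mul(2, 1, Rational(-1, 84)), 15964) = Add(Rational(-1, 42), 15964) = Rational(670487, 42) ≈ 15964.)
Mul(Add(L, Function('g')(-35)), Add(-49827, -21040)) = Mul(Add(Rational(670487, 42), -210), Add(-49827, -21040)) = Mul(Rational(661667, 42), -70867) = Rational(-46890355289, 42)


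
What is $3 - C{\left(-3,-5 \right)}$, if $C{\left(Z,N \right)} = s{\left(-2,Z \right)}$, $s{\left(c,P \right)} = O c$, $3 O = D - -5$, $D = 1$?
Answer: $7$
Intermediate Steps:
$O = 2$ ($O = \frac{1 - -5}{3} = \frac{1 + 5}{3} = \frac{1}{3} \cdot 6 = 2$)
$s{\left(c,P \right)} = 2 c$
$C{\left(Z,N \right)} = -4$ ($C{\left(Z,N \right)} = 2 \left(-2\right) = -4$)
$3 - C{\left(-3,-5 \right)} = 3 - -4 = 3 + 4 = 7$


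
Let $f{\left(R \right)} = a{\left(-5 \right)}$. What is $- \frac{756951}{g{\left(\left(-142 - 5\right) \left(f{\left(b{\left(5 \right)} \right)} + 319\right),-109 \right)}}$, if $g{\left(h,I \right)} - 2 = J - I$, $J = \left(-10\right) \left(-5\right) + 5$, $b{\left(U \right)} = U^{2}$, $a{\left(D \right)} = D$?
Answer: $- \frac{756951}{166} \approx -4559.9$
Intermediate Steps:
$f{\left(R \right)} = -5$
$J = 55$ ($J = 50 + 5 = 55$)
$g{\left(h,I \right)} = 57 - I$ ($g{\left(h,I \right)} = 2 - \left(-55 + I\right) = 57 - I$)
$- \frac{756951}{g{\left(\left(-142 - 5\right) \left(f{\left(b{\left(5 \right)} \right)} + 319\right),-109 \right)}} = - \frac{756951}{57 - -109} = - \frac{756951}{57 + 109} = - \frac{756951}{166}$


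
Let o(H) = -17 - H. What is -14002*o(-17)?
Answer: 0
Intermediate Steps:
-14002*o(-17) = -14002*(-17 - 1*(-17)) = -14002*(-17 + 17) = -14002*0 = 0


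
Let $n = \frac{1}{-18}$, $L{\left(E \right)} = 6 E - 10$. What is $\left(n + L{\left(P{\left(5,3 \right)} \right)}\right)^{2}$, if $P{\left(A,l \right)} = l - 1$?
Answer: $\frac{1225}{324} \approx 3.7809$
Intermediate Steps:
$P{\left(A,l \right)} = -1 + l$ ($P{\left(A,l \right)} = l - 1 = -1 + l$)
$L{\left(E \right)} = -10 + 6 E$
$n = - \frac{1}{18} \approx -0.055556$
$\left(n + L{\left(P{\left(5,3 \right)} \right)}\right)^{2} = \left(- \frac{1}{18} - \left(10 - 6 \left(-1 + 3\right)\right)\right)^{2} = \left(- \frac{1}{18} + \left(-10 + 6 \cdot 2\right)\right)^{2} = \left(- \frac{1}{18} + \left(-10 + 12\right)\right)^{2} = \left(- \frac{1}{18} + 2\right)^{2} = \left(\frac{35}{18}\right)^{2} = \frac{1225}{324}$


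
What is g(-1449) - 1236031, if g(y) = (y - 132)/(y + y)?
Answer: -1194005419/966 ≈ -1.2360e+6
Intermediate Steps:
g(y) = (-132 + y)/(2*y) (g(y) = (-132 + y)/((2*y)) = (-132 + y)*(1/(2*y)) = (-132 + y)/(2*y))
g(-1449) - 1236031 = (½)*(-132 - 1449)/(-1449) - 1236031 = (½)*(-1/1449)*(-1581) - 1236031 = 527/966 - 1236031 = -1194005419/966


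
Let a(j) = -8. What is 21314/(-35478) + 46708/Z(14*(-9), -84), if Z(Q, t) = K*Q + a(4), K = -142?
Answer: 159490856/79311069 ≈ 2.0110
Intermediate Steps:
Z(Q, t) = -8 - 142*Q (Z(Q, t) = -142*Q - 8 = -8 - 142*Q)
21314/(-35478) + 46708/Z(14*(-9), -84) = 21314/(-35478) + 46708/(-8 - 1988*(-9)) = 21314*(-1/35478) + 46708/(-8 - 142*(-126)) = -10657/17739 + 46708/(-8 + 17892) = -10657/17739 + 46708/17884 = -10657/17739 + 46708*(1/17884) = -10657/17739 + 11677/4471 = 159490856/79311069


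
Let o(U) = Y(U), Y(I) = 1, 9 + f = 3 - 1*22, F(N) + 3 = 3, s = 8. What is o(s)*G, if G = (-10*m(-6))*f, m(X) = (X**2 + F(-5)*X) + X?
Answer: 8400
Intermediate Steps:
F(N) = 0 (F(N) = -3 + 3 = 0)
f = -28 (f = -9 + (3 - 1*22) = -9 + (3 - 22) = -9 - 19 = -28)
o(U) = 1
m(X) = X + X**2 (m(X) = (X**2 + 0*X) + X = (X**2 + 0) + X = X**2 + X = X + X**2)
G = 8400 (G = -(-60)*(1 - 6)*(-28) = -(-60)*(-5)*(-28) = -10*30*(-28) = -300*(-28) = 8400)
o(s)*G = 1*8400 = 8400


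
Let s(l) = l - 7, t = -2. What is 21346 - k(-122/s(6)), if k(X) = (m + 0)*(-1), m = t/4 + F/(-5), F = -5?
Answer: 42693/2 ≈ 21347.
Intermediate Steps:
s(l) = -7 + l
m = ½ (m = -2/4 - 5/(-5) = -2*¼ - 5*(-⅕) = -½ + 1 = ½ ≈ 0.50000)
k(X) = -½ (k(X) = (½ + 0)*(-1) = (½)*(-1) = -½)
21346 - k(-122/s(6)) = 21346 - 1*(-½) = 21346 + ½ = 42693/2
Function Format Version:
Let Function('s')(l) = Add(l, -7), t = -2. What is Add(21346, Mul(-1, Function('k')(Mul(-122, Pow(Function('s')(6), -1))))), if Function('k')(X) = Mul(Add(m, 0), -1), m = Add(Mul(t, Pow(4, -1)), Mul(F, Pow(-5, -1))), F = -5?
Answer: Rational(42693, 2) ≈ 21347.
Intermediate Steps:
Function('s')(l) = Add(-7, l)
m = Rational(1, 2) (m = Add(Mul(-2, Pow(4, -1)), Mul(-5, Pow(-5, -1))) = Add(Mul(-2, Rational(1, 4)), Mul(-5, Rational(-1, 5))) = Add(Rational(-1, 2), 1) = Rational(1, 2) ≈ 0.50000)
Function('k')(X) = Rational(-1, 2) (Function('k')(X) = Mul(Add(Rational(1, 2), 0), -1) = Mul(Rational(1, 2), -1) = Rational(-1, 2))
Add(21346, Mul(-1, Function('k')(Mul(-122, Pow(Function('s')(6), -1))))) = Add(21346, Mul(-1, Rational(-1, 2))) = Add(21346, Rational(1, 2)) = Rational(42693, 2)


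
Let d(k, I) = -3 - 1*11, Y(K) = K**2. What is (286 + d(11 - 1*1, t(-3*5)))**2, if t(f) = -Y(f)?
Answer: 73984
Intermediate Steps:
t(f) = -f**2
d(k, I) = -14 (d(k, I) = -3 - 11 = -14)
(286 + d(11 - 1*1, t(-3*5)))**2 = (286 - 14)**2 = 272**2 = 73984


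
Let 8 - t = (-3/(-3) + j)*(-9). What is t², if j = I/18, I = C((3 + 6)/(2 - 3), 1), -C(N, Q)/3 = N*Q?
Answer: 3721/4 ≈ 930.25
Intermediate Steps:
C(N, Q) = -3*N*Q
I = 27 (I = -3*(3 + 6)/(2 - 3)*1 = -3*9/(-1)*1 = -3*9*(-1)*1 = -3*(-9)*1 = 27)
j = 3/2 (j = 27/18 = 27*(1/18) = 3/2 ≈ 1.5000)
t = 61/2 (t = 8 - (-3/(-3) + 3/2)*(-9) = 8 - (-3*(-⅓) + 3/2)*(-9) = 8 - (1 + 3/2)*(-9) = 8 - 5*(-9)/2 = 8 - 1*(-45/2) = 8 + 45/2 = 61/2 ≈ 30.500)
t² = (61/2)² = 3721/4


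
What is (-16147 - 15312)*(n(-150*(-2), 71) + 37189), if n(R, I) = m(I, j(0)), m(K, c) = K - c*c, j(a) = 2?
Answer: -1172036504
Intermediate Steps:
m(K, c) = K - c²
n(R, I) = -4 + I (n(R, I) = I - 1*2² = I - 1*4 = I - 4 = -4 + I)
(-16147 - 15312)*(n(-150*(-2), 71) + 37189) = (-16147 - 15312)*((-4 + 71) + 37189) = -31459*(67 + 37189) = -31459*37256 = -1172036504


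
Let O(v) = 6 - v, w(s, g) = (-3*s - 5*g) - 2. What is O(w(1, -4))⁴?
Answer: 6561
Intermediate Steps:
w(s, g) = -2 - 5*g - 3*s (w(s, g) = (-5*g - 3*s) - 2 = -2 - 5*g - 3*s)
O(w(1, -4))⁴ = (6 - (-2 - 5*(-4) - 3*1))⁴ = (6 - (-2 + 20 - 3))⁴ = (6 - 1*15)⁴ = (6 - 15)⁴ = (-9)⁴ = 6561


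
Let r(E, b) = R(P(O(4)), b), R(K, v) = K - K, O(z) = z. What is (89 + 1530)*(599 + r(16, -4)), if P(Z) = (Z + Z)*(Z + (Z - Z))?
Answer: 969781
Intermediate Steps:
P(Z) = 2*Z² (P(Z) = (2*Z)*(Z + 0) = (2*Z)*Z = 2*Z²)
R(K, v) = 0
r(E, b) = 0
(89 + 1530)*(599 + r(16, -4)) = (89 + 1530)*(599 + 0) = 1619*599 = 969781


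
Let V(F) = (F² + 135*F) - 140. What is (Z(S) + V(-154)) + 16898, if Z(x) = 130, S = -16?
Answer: 19814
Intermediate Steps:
V(F) = -140 + F² + 135*F
(Z(S) + V(-154)) + 16898 = (130 + (-140 + (-154)² + 135*(-154))) + 16898 = (130 + (-140 + 23716 - 20790)) + 16898 = (130 + 2786) + 16898 = 2916 + 16898 = 19814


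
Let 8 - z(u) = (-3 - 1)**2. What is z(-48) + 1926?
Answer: 1918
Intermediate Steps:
z(u) = -8 (z(u) = 8 - (-3 - 1)**2 = 8 - 1*(-4)**2 = 8 - 1*16 = 8 - 16 = -8)
z(-48) + 1926 = -8 + 1926 = 1918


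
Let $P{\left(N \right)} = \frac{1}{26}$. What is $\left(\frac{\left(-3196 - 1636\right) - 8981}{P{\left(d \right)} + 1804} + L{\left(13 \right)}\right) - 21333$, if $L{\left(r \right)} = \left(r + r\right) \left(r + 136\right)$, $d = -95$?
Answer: $- \frac{819273533}{46905} \approx -17467.0$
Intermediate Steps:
$L{\left(r \right)} = 2 r \left(136 + r\right)$
$P{\left(N \right)} = \frac{1}{26}$
$\left(\frac{\left(-3196 - 1636\right) - 8981}{P{\left(d \right)} + 1804} + L{\left(13 \right)}\right) - 21333 = \left(\frac{\left(-3196 - 1636\right) - 8981}{\frac{1}{26} + 1804} + 2 \cdot 13 \left(136 + 13\right)\right) - 21333 = \left(\frac{\left(-3196 - 1636\right) - 8981}{\frac{46905}{26}} + 2 \cdot 13 \cdot 149\right) - 21333 = \left(\left(-4832 - 8981\right) \frac{26}{46905} + 3874\right) - 21333 = \left(\left(-13813\right) \frac{26}{46905} + 3874\right) - 21333 = \left(- \frac{359138}{46905} + 3874\right) - 21333 = \frac{181350832}{46905} - 21333 = - \frac{819273533}{46905}$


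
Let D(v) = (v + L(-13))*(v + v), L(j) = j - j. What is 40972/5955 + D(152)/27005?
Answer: 55264700/6432591 ≈ 8.5914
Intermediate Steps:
L(j) = 0
D(v) = 2*v² (D(v) = (v + 0)*(v + v) = v*(2*v) = 2*v²)
40972/5955 + D(152)/27005 = 40972/5955 + (2*152²)/27005 = 40972*(1/5955) + (2*23104)*(1/27005) = 40972/5955 + 46208*(1/27005) = 40972/5955 + 46208/27005 = 55264700/6432591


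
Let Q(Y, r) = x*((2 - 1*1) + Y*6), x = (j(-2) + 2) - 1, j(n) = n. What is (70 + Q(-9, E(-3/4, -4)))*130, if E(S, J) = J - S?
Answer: 15990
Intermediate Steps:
x = -1 (x = (-2 + 2) - 1 = 0 - 1 = -1)
Q(Y, r) = -1 - 6*Y (Q(Y, r) = -((2 - 1*1) + Y*6) = -((2 - 1) + 6*Y) = -(1 + 6*Y) = -1 - 6*Y)
(70 + Q(-9, E(-3/4, -4)))*130 = (70 + (-1 - 6*(-9)))*130 = (70 + (-1 + 54))*130 = (70 + 53)*130 = 123*130 = 15990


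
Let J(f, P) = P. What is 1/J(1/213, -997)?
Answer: -1/997 ≈ -0.0010030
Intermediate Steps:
1/J(1/213, -997) = 1/(-997) = -1/997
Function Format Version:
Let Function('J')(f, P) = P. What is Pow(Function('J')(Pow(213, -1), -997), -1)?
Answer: Rational(-1, 997) ≈ -0.0010030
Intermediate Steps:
Pow(Function('J')(Pow(213, -1), -997), -1) = Pow(-997, -1) = Rational(-1, 997)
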